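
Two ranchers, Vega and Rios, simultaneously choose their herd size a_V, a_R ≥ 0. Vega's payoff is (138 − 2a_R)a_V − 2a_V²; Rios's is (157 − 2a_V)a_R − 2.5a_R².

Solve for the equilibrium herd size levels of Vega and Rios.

Expanding Vega's payoff: 138a_V − 2a_Ra_V − 2a_V².
∂π/∂a_V = 138 − 2a_R − 4a_V = 0, so a_V = 34.5 − 0.5a_R.
Likewise for Rios: a_R = 31.4 − 0.4a_V.
Substituting the second reaction function into the first: a_V = 34.5 − 0.5(31.4 − 0.4a_V), which gives 0.8a_V = 18.8 ⇒ a_V = 23.5.
Then a_R = 31.4 − 0.4·23.5 = 22.

23.5, 22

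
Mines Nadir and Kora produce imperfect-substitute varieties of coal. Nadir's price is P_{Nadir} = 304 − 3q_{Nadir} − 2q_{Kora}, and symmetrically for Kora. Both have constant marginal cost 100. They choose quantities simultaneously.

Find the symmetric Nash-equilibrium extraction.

25.5

Mine Nadir's profit: π = q_{Nadir}(304 − 3q_{Nadir} − 2q_{Kora}) − 100q_{Nadir}.
∂π/∂q_{Nadir} = 204 − 6q_{Nadir} − 2q_{Kora} = 0 ⇒ q_{Nadir} = 34 − (1/3)q_{Kora}.
The game is symmetric, so in equilibrium q_{Kora} = q_{Nadir}: the reaction function gives (4/3)q_{Nadir} = 34, hence q_{Nadir} = 25.5.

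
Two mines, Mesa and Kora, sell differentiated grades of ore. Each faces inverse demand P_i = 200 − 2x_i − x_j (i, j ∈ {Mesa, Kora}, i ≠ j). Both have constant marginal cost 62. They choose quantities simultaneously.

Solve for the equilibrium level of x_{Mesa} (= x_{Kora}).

Mine Mesa's profit: π = x_{Mesa}(200 − 2x_{Mesa} − x_{Kora}) − 62x_{Mesa}.
∂π/∂x_{Mesa} = 138 − 4x_{Mesa} − x_{Kora} = 0 ⇒ x_{Mesa} = 34.5 − 0.25x_{Kora}.
Setting x_{Mesa} = x_{Kora} in the reaction function: x_{Mesa} = 34.5 − 0.25x_{Mesa}, so x_{Mesa} = 34.5 / 1.25 = 27.6.

27.6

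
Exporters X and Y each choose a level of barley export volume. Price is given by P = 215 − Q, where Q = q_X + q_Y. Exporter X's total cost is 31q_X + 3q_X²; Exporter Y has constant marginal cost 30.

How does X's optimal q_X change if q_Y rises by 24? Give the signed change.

-3

Exporter X's profit: π = q_X(215 − (q_X + q_Y)) − 31q_X − 3q_X².
∂π/∂q_X = 184 − 8q_X − q_Y = 0, so q_X = 23 − 0.125q_Y.
The reaction-function slope is −0.125, so a 24-unit rise in q_Y moves q_X by −0.125 × 24 = −3. X's best response falls — the actions are strategic substitutes.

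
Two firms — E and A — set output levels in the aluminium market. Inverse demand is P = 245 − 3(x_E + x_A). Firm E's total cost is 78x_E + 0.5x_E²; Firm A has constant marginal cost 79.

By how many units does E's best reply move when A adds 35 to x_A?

Firm E's profit: π = x_E(245 − 3(x_E + x_A)) − 78x_E − 0.5x_E².
∂π/∂x_E = 167 − 7x_E − 3x_A = 0, so x_E = 167/7 − (3/7)x_A.
The reaction-function slope is −3/7, so a 35-unit rise in x_A moves x_E by −3/7 × 35 = −15. E's best response falls — the actions are strategic substitutes.

-15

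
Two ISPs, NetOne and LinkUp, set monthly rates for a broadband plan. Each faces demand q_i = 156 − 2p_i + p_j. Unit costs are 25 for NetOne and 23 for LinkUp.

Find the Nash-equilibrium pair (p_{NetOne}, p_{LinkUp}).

NetOne's profit: π = (p_{NetOne} − 25)(156 − 2p_{NetOne} + p_{LinkUp}).
∂π/∂p_{NetOne} = 206 − 4p_{NetOne} + p_{LinkUp} = 0 ⇒ p_{NetOne} = 51.5 + 0.25p_{LinkUp}.
Similarly p_{LinkUp} = 50.5 + 0.25p_{NetOne}.
Substituting the second reaction function into the first: p_{NetOne} = 51.5 + 0.25(50.5 + 0.25p_{NetOne}), which gives 0.9375p_{NetOne} = 64.125 ⇒ p_{NetOne} = 68.4.
Then p_{LinkUp} = 50.5 + 0.25·68.4 = 67.6.

68.4, 67.6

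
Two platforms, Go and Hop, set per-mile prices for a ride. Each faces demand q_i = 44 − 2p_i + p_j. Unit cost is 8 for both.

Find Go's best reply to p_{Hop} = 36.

24

Go's profit: π = (p_{Go} − 8)(44 − 2p_{Go} + p_{Hop}).
∂π/∂p_{Go} = 60 − 4p_{Go} + p_{Hop} = 0 ⇒ p_{Go} = 15 + 0.25p_{Hop}.
At p_{Hop} = 36: p_{Go} = 15 + 0.25·36 = 24.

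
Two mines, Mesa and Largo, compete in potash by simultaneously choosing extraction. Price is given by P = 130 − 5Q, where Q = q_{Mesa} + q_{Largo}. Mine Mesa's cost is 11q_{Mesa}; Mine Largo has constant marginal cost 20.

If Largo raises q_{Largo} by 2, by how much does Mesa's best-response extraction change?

Mine Mesa's profit: π = q_{Mesa}(130 − 5(q_{Mesa} + q_{Largo})) − 11q_{Mesa}.
∂π/∂q_{Mesa} = 119 − 10q_{Mesa} − 5q_{Largo} = 0, so q_{Mesa} = 11.9 − 0.5q_{Largo}.
The reaction-function slope is −0.5, so a 2-unit rise in q_{Largo} moves q_{Mesa} by −0.5 × 2 = −1. Mesa's best response falls — the actions are strategic substitutes.

-1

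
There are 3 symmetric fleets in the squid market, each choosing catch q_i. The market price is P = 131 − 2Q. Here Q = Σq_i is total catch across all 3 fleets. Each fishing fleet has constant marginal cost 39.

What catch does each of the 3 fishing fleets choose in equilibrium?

11.5

A representative fishing fleet's profit is π_i = q_i(131 − 2Q) − 39q_i, with Q = q_i + Σ_{j≠i} q_j.
First-order condition: 92 − 4q_i − 2Σ_{j≠i} q_j = 0.
With identical fishing fleets, set every q_j = q: then 92 − 4q − 4q = 0, i.e. q = 92/8 = 11.5.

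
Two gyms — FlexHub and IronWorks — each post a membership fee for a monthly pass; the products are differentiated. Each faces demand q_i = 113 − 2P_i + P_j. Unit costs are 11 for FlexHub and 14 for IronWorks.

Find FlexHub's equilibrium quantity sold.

FlexHub's profit: π = (P_{FlexHub} − 11)(113 − 2P_{FlexHub} + P_{IronWorks}).
∂π/∂P_{FlexHub} = 135 − 4P_{FlexHub} + P_{IronWorks} = 0 ⇒ P_{FlexHub} = 33.75 + 0.25P_{IronWorks}.
Similarly P_{IronWorks} = 35.25 + 0.25P_{FlexHub}.
Plugging P_{IronWorks} into FlexHub's best response: P_{FlexHub} = 33.75 + 0.25(35.25 + 0.25P_{FlexHub}) ⇒ 0.9375P_{FlexHub} = 42.5625, so P_{FlexHub} = 45.4.
Then P_{IronWorks} = 35.25 + 0.25·45.4 = 46.6.
q_{FlexHub} = 113 − 2·45.4 + 46.6 = 68.8.

68.8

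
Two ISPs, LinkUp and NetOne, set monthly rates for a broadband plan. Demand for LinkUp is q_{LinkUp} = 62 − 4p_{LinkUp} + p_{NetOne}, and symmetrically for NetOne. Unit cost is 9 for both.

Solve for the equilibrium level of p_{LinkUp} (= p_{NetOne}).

LinkUp's profit: π = (p_{LinkUp} − 9)(62 − 4p_{LinkUp} + p_{NetOne}).
∂π/∂p_{LinkUp} = 98 − 8p_{LinkUp} + p_{NetOne} = 0 ⇒ p_{LinkUp} = 12.25 + 0.125p_{NetOne}.
The game is symmetric, so in equilibrium p_{NetOne} = p_{LinkUp}: the reaction function gives 0.875p_{LinkUp} = 12.25, hence p_{LinkUp} = 14.

14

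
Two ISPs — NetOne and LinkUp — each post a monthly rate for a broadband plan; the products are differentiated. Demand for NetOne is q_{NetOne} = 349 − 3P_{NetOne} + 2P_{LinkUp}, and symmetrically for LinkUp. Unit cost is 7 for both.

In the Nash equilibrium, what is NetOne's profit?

NetOne's profit: π = (P_{NetOne} − 7)(349 − 3P_{NetOne} + 2P_{LinkUp}).
∂π/∂P_{NetOne} = 370 − 6P_{NetOne} + 2P_{LinkUp} = 0 ⇒ P_{NetOne} = 185/3 + (1/3)P_{LinkUp}.
The game is symmetric, so in equilibrium P_{LinkUp} = P_{NetOne}: the reaction function gives (2/3)P_{NetOne} = 185/3, hence P_{NetOne} = 92.5.
q_{NetOne} = 349 − 3·92.5 + 2·92.5 = 256.5.
Profit = (92.5 − 7)·256.5 = 21930.75.

21930.75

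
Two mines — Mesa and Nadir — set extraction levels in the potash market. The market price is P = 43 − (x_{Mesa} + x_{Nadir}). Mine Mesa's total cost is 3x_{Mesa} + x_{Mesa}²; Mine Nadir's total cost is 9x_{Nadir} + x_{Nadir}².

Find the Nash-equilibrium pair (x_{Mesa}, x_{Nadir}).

8.4, 6.4

Mine Mesa's profit: π = x_{Mesa}(43 − (x_{Mesa} + x_{Nadir})) − 3x_{Mesa} − x_{Mesa}².
∂π/∂x_{Mesa} = 40 − 4x_{Mesa} − x_{Nadir} = 0, so x_{Mesa} = 10 − 0.25x_{Nadir}.
By the same steps for Nadir: x_{Nadir} = 8.5 − 0.25x_{Mesa}.
Solving the two reaction functions simultaneously: (1 − (−0.25)(−0.25))x_{Mesa} = 10 − 0.25·8.5, so 0.9375x_{Mesa} = 7.875 and x_{Mesa} = 8.4.
Then x_{Nadir} = 8.5 − 0.25·8.4 = 6.4.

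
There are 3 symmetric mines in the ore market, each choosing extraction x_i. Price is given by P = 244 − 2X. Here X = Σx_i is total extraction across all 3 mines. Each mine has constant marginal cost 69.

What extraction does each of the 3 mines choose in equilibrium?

21.875

A representative mine's profit is π_i = x_i(244 − 2X) − 69x_i, with X = x_i + Σ_{j≠i} x_j.
First-order condition: 175 − 4x_i − 2Σ_{j≠i} x_j = 0.
Imposing symmetry (x_j = x for all j) turns Σ_{j≠i} x_j into 2x, so 175 = 8x and x = 21.875.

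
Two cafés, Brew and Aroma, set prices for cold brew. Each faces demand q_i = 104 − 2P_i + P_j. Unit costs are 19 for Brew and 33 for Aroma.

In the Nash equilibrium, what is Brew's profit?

1824.08

Brew's profit: π = (P_{Brew} − 19)(104 − 2P_{Brew} + P_{Aroma}).
∂π/∂P_{Brew} = 142 − 4P_{Brew} + P_{Aroma} = 0 ⇒ P_{Brew} = 35.5 + 0.25P_{Aroma}.
Similarly P_{Aroma} = 42.5 + 0.25P_{Brew}.
Substituting the second reaction function into the first: P_{Brew} = 35.5 + 0.25(42.5 + 0.25P_{Brew}), which gives 0.9375P_{Brew} = 46.125 ⇒ P_{Brew} = 49.2.
Then P_{Aroma} = 42.5 + 0.25·49.2 = 54.8.
q_{Brew} = 104 − 2·49.2 + 54.8 = 60.4.
Profit = (49.2 − 19)·60.4 = 1824.08.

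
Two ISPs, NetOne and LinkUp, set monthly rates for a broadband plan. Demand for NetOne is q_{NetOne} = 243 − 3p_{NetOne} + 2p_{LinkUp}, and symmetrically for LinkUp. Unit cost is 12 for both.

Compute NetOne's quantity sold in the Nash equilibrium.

NetOne's profit: π = (p_{NetOne} − 12)(243 − 3p_{NetOne} + 2p_{LinkUp}).
∂π/∂p_{NetOne} = 279 − 6p_{NetOne} + 2p_{LinkUp} = 0 ⇒ p_{NetOne} = 46.5 + (1/3)p_{LinkUp}.
By symmetry p_{LinkUp} = p_{NetOne}; substituting into the reaction function, (2/3)p_{NetOne} = 46.5 and p_{NetOne} = 69.75.
q_{NetOne} = 243 − 3·69.75 + 2·69.75 = 173.25.

173.25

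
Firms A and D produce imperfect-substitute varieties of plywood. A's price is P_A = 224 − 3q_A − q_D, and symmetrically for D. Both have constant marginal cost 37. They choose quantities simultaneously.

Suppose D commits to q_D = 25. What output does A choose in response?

27

Firm A's profit: π = q_A(224 − 3q_A − q_D) − 37q_A.
∂π/∂q_A = 187 − 6q_A − q_D = 0 ⇒ q_A = 187/6 − (1/6)q_D.
At q_D = 25: q_A = 187/6 − (1/6)·25 = 27.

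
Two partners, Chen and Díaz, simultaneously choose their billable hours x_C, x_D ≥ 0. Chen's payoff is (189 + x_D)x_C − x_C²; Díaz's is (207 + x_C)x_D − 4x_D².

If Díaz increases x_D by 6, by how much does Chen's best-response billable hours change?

Expanding Chen's payoff: 189x_C + x_Dx_C − x_C².
∂π/∂x_C = 189 + x_D − 2x_C = 0, so x_C = 94.5 + 0.5x_D.
The reaction-function slope is 0.5, so a 6-unit rise in x_D moves x_C by 0.5 × 6 = 3. Chen's best response rises — the actions are strategic complements.

3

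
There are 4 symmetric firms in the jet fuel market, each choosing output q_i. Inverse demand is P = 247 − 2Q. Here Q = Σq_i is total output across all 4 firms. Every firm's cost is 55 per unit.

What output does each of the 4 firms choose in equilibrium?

A representative firm's profit is π_i = q_i(247 − 2Q) − 55q_i, with Q = q_i + Σ_{j≠i} q_j.
First-order condition: 192 − 4q_i − 2Σ_{j≠i} q_j = 0.
Imposing symmetry (q_j = q for all j) turns Σ_{j≠i} q_j into 3q, so 192 = 10q and q = 19.2.

19.2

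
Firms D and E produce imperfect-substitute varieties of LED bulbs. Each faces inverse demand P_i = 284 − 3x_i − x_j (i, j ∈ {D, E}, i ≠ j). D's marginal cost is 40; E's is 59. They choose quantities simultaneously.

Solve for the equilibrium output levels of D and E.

Firm D's profit: π = x_D(284 − 3x_D − x_E) − 40x_D.
∂π/∂x_D = 244 − 6x_D − x_E = 0 ⇒ x_D = 122/3 − (1/6)x_E.
Similarly x_E = 37.5 − (1/6)x_D.
Solving the two reaction functions simultaneously: (1 − (−1/6)(−1/6))x_D = 122/3 − (1/6)·37.5, so (35/36)x_D = 413/12 and x_D = 35.4.
Then x_E = 37.5 − (1/6)·35.4 = 31.6.

35.4, 31.6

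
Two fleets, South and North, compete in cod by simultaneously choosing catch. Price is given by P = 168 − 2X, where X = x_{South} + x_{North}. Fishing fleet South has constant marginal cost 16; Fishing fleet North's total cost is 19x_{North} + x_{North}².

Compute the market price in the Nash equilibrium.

Fishing fleet South's profit: π = x_{South}(168 − 2(x_{South} + x_{North})) − 16x_{South}.
∂π/∂x_{South} = 152 − 4x_{South} − 2x_{North} = 0, so x_{South} = 38 − 0.5x_{North}.
For North: ∂π/∂x_{North} = 149 − 6x_{North} − 2x_{South} = 0 ⇒ x_{North} = 149/6 − (1/3)x_{South}.
Substituting the second reaction function into the first: x_{South} = 38 − 0.5(149/6 − (1/3)x_{South}), which gives (5/6)x_{South} = 307/12 ⇒ x_{South} = 30.7.
Then x_{North} = 149/6 − (1/3)·30.7 = 14.6.
Equilibrium price: P = 168 − 2·45.3 = 77.4.

77.4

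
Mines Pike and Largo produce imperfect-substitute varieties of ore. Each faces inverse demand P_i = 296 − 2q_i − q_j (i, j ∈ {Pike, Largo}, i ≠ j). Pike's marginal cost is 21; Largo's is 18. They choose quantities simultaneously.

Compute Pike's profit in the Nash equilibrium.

Mine Pike's profit: π = q_{Pike}(296 − 2q_{Pike} − q_{Largo}) − 21q_{Pike}.
∂π/∂q_{Pike} = 275 − 4q_{Pike} − q_{Largo} = 0 ⇒ q_{Pike} = 68.75 − 0.25q_{Largo}.
Similarly q_{Largo} = 69.5 − 0.25q_{Pike}.
Plugging q_{Largo} into Pike's best response: q_{Pike} = 68.75 − 0.25(69.5 − 0.25q_{Pike}) ⇒ 0.9375q_{Pike} = 51.375, so q_{Pike} = 54.8.
Then q_{Largo} = 69.5 − 0.25·54.8 = 55.8.
P_{Pike} = 296 − 2·54.8 − 55.8 = 130.6.
Profit = (130.6 − 21)·54.8 = 6006.08.

6006.08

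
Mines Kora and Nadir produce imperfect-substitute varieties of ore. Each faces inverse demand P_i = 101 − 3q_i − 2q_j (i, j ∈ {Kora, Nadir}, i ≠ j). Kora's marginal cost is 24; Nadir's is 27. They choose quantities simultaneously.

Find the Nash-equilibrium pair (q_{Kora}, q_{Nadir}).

Mine Kora's profit: π = q_{Kora}(101 − 3q_{Kora} − 2q_{Nadir}) − 24q_{Kora}.
∂π/∂q_{Kora} = 77 − 6q_{Kora} − 2q_{Nadir} = 0 ⇒ q_{Kora} = 77/6 − (1/3)q_{Nadir}.
Similarly q_{Nadir} = 37/3 − (1/3)q_{Kora}.
Substituting the second reaction function into the first: q_{Kora} = 77/6 − (1/3)(37/3 − (1/3)q_{Kora}), which gives (8/9)q_{Kora} = 157/18 ⇒ q_{Kora} = 9.8125.
Then q_{Nadir} = 37/3 − (1/3)·9.8125 = 9.0625.

9.8125, 9.0625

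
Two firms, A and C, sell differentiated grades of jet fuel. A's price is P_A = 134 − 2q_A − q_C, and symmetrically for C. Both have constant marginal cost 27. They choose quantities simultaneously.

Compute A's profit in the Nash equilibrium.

Firm A's profit: π = q_A(134 − 2q_A − q_C) − 27q_A.
∂π/∂q_A = 107 − 4q_A − q_C = 0 ⇒ q_A = 26.75 − 0.25q_C.
By symmetry q_C = q_A; substituting into the reaction function, 1.25q_A = 26.75 and q_A = 21.4.
P_A = 134 − 2·21.4 − 21.4 = 69.8.
Profit = (69.8 − 27)·21.4 = 915.92.

915.92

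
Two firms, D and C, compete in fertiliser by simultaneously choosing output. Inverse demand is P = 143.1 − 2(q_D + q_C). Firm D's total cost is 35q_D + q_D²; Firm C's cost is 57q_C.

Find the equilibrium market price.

Firm D's profit: π = q_D(143.1 − 2(q_D + q_C)) − 35q_D − q_D².
∂π/∂q_D = 108.1 − 6q_D − 2q_C = 0, so q_D = 1081/60 − (1/3)q_C.
For C: ∂π/∂q_C = 86.1 − 4q_C − 2q_D = 0 ⇒ q_C = 21.525 − 0.5q_D.
Plugging q_C into D's best response: q_D = 1081/60 − (1/3)(21.525 − 0.5q_D) ⇒ (5/6)q_D = 1301/120, so q_D = 13.01.
Then q_C = 21.525 − 0.5·13.01 = 15.02.
Equilibrium price: P = 143.1 − 2·28.03 = 87.04.

87.04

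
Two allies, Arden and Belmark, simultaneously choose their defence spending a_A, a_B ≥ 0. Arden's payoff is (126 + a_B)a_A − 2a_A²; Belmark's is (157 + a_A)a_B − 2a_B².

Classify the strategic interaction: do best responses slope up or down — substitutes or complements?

strategic complements

Expanding Arden's payoff: 126a_A + a_Ba_A − 2a_A².
∂π/∂a_A = 126 + a_B − 4a_A = 0, so a_A = 31.5 + 0.25a_B.
The best-response slope da_A/da_B = 0.25 > 0: the reaction function is upward-sloping, so the choices are strategic complements.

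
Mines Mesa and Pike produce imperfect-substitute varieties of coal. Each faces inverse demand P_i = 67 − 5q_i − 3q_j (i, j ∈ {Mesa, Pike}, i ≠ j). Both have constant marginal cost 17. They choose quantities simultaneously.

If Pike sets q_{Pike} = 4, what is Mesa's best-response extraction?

Mine Mesa's profit: π = q_{Mesa}(67 − 5q_{Mesa} − 3q_{Pike}) − 17q_{Mesa}.
∂π/∂q_{Mesa} = 50 − 10q_{Mesa} − 3q_{Pike} = 0 ⇒ q_{Mesa} = 5 − 0.3q_{Pike}.
At q_{Pike} = 4: q_{Mesa} = 5 − 0.3·4 = 3.8.

3.8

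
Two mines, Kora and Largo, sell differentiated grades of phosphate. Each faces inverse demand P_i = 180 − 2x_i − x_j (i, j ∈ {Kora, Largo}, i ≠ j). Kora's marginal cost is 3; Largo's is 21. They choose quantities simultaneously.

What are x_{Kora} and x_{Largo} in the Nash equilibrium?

Mine Kora's profit: π = x_{Kora}(180 − 2x_{Kora} − x_{Largo}) − 3x_{Kora}.
∂π/∂x_{Kora} = 177 − 4x_{Kora} − x_{Largo} = 0 ⇒ x_{Kora} = 44.25 − 0.25x_{Largo}.
Similarly x_{Largo} = 39.75 − 0.25x_{Kora}.
Plugging x_{Largo} into Kora's best response: x_{Kora} = 44.25 − 0.25(39.75 − 0.25x_{Kora}) ⇒ 0.9375x_{Kora} = 34.3125, so x_{Kora} = 36.6.
Then x_{Largo} = 39.75 − 0.25·36.6 = 30.6.

36.6, 30.6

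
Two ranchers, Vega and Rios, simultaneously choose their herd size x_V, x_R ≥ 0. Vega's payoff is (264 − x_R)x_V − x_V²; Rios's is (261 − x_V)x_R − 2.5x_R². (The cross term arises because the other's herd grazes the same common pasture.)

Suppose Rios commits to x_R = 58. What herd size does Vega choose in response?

103

Expanding Vega's payoff: 264x_V − x_Rx_V − x_V².
∂π/∂x_V = 264 − x_R − 2x_V = 0, so x_V = 132 − 0.5x_R.
At x_R = 58: x_V = 132 − 0.5·58 = 103.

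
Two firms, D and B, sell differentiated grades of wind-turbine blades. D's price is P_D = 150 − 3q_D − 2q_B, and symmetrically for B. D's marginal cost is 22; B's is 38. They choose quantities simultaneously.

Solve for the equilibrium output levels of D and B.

17, 13

Firm D's profit: π = q_D(150 − 3q_D − 2q_B) − 22q_D.
∂π/∂q_D = 128 − 6q_D − 2q_B = 0 ⇒ q_D = 64/3 − (1/3)q_B.
Similarly q_B = 56/3 − (1/3)q_D.
Solving the two reaction functions simultaneously: (1 − (−1/3)(−1/3))q_D = 64/3 − (1/3)·(56/3), so (8/9)q_D = 136/9 and q_D = 17.
Then q_B = 56/3 − (1/3)·17 = 13.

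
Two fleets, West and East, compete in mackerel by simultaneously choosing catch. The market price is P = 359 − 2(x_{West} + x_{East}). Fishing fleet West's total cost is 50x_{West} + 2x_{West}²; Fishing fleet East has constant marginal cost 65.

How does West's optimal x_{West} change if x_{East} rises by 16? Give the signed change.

Fishing fleet West's profit: π = x_{West}(359 − 2(x_{West} + x_{East})) − 50x_{West} − 2x_{West}².
∂π/∂x_{West} = 309 − 8x_{West} − 2x_{East} = 0, so x_{West} = 38.625 − 0.25x_{East}.
The reaction-function slope is −0.25, so a 16-unit rise in x_{East} moves x_{West} by −0.25 × 16 = −4. West's best response falls — the actions are strategic substitutes.

-4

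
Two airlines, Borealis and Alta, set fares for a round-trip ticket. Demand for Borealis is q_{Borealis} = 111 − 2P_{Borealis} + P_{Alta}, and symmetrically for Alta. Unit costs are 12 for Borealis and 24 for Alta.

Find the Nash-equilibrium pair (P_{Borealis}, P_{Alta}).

46.6, 51.4

Borealis's profit: π = (P_{Borealis} − 12)(111 − 2P_{Borealis} + P_{Alta}).
∂π/∂P_{Borealis} = 135 − 4P_{Borealis} + P_{Alta} = 0 ⇒ P_{Borealis} = 33.75 + 0.25P_{Alta}.
Similarly P_{Alta} = 39.75 + 0.25P_{Borealis}.
Substituting the second reaction function into the first: P_{Borealis} = 33.75 + 0.25(39.75 + 0.25P_{Borealis}), which gives 0.9375P_{Borealis} = 43.6875 ⇒ P_{Borealis} = 46.6.
Then P_{Alta} = 39.75 + 0.25·46.6 = 51.4.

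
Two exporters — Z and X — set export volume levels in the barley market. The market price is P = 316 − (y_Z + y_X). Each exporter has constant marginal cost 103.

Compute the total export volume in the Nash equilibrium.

142

Exporter Z's profit: π = y_Z(316 − (y_Z + y_X)) − 103y_Z.
∂π/∂y_Z = 213 − 2y_Z − y_X = 0, so y_Z = 106.5 − 0.5y_X.
The game is symmetric, so in equilibrium y_X = y_Z: the reaction function gives 1.5y_Z = 106.5, hence y_Z = 71.
Total export volume: 71 + 71 = 142.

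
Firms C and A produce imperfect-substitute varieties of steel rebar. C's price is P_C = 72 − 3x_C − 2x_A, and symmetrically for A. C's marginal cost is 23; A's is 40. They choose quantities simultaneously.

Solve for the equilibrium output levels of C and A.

Firm C's profit: π = x_C(72 − 3x_C − 2x_A) − 23x_C.
∂π/∂x_C = 49 − 6x_C − 2x_A = 0 ⇒ x_C = 49/6 − (1/3)x_A.
Similarly x_A = 16/3 − (1/3)x_C.
Substituting the second reaction function into the first: x_C = 49/6 − (1/3)(16/3 − (1/3)x_C), which gives (8/9)x_C = 115/18 ⇒ x_C = 7.1875.
Then x_A = 16/3 − (1/3)·7.1875 = 2.9375.

7.1875, 2.9375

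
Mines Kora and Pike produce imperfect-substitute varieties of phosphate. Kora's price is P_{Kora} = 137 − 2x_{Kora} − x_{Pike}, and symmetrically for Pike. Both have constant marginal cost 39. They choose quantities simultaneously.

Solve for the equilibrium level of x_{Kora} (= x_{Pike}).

19.6

Mine Kora's profit: π = x_{Kora}(137 − 2x_{Kora} − x_{Pike}) − 39x_{Kora}.
∂π/∂x_{Kora} = 98 − 4x_{Kora} − x_{Pike} = 0 ⇒ x_{Kora} = 24.5 − 0.25x_{Pike}.
Setting x_{Kora} = x_{Pike} in the reaction function: x_{Kora} = 24.5 − 0.25x_{Kora}, so x_{Kora} = 24.5 / 1.25 = 19.6.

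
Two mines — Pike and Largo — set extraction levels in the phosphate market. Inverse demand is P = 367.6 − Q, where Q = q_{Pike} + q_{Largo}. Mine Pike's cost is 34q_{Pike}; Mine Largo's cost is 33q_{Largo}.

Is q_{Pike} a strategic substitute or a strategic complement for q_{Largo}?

strategic substitutes

Mine Pike's profit: π = q_{Pike}(367.6 − (q_{Pike} + q_{Largo})) − 34q_{Pike}.
∂π/∂q_{Pike} = 333.6 − 2q_{Pike} − q_{Largo} = 0, so q_{Pike} = 166.8 − 0.5q_{Largo}.
The best-response slope dq_{Pike}/dq_{Largo} = −0.5 < 0: the reaction function is downward-sloping, so the choices are strategic substitutes.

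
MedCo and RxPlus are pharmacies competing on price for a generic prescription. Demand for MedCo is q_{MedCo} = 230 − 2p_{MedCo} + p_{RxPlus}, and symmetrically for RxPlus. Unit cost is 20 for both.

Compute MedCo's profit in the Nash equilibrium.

MedCo's profit: π = (p_{MedCo} − 20)(230 − 2p_{MedCo} + p_{RxPlus}).
∂π/∂p_{MedCo} = 270 − 4p_{MedCo} + p_{RxPlus} = 0 ⇒ p_{MedCo} = 67.5 + 0.25p_{RxPlus}.
Setting p_{MedCo} = p_{RxPlus} in the reaction function: p_{MedCo} = 67.5 + 0.25p_{MedCo}, so p_{MedCo} = 67.5 / 0.75 = 90.
q_{MedCo} = 230 − 2·90 + 90 = 140.
Profit = (90 − 20)·140 = 9800.

9800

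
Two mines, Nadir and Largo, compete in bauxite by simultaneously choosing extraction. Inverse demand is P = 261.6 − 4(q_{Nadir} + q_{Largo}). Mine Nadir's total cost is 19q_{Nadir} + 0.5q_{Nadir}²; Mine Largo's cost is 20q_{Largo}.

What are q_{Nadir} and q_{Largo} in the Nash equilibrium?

Mine Nadir's profit: π = q_{Nadir}(261.6 − 4(q_{Nadir} + q_{Largo})) − 19q_{Nadir} − 0.5q_{Nadir}².
∂π/∂q_{Nadir} = 242.6 − 9q_{Nadir} − 4q_{Largo} = 0, so q_{Nadir} = 1213/45 − (4/9)q_{Largo}.
For Largo: ∂π/∂q_{Largo} = 241.6 − 8q_{Largo} − 4q_{Nadir} = 0 ⇒ q_{Largo} = 30.2 − 0.5q_{Nadir}.
Solving the two reaction functions simultaneously: (1 − (−4/9)(−0.5))q_{Nadir} = 1213/45 − (4/9)·30.2, so (7/9)q_{Nadir} = 203/15 and q_{Nadir} = 17.4.
Then q_{Largo} = 30.2 − 0.5·17.4 = 21.5.

17.4, 21.5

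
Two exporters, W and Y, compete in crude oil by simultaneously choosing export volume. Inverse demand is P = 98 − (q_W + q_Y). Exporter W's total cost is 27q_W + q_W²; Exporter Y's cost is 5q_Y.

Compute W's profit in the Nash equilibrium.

98

Exporter W's profit: π = q_W(98 − (q_W + q_Y)) − 27q_W − q_W².
∂π/∂q_W = 71 − 4q_W − q_Y = 0, so q_W = 17.75 − 0.25q_Y.
For Y: ∂π/∂q_Y = 93 − 2q_Y − q_W = 0 ⇒ q_Y = 46.5 − 0.5q_W.
Plugging q_Y into W's best response: q_W = 17.75 − 0.25(46.5 − 0.5q_W) ⇒ 0.875q_W = 6.125, so q_W = 7.
Then q_Y = 46.5 − 0.5·7 = 43.
Price P = 98 − 50 = 48.
W's profit: (48 − 27)·7 − (7)² = 98.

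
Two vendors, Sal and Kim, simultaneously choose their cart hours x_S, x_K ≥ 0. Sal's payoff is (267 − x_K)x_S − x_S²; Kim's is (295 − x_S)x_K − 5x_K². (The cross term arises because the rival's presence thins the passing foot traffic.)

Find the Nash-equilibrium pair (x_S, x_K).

Expanding Sal's payoff: 267x_S − x_Kx_S − x_S².
∂π/∂x_S = 267 − x_K − 2x_S = 0, so x_S = 133.5 − 0.5x_K.
Likewise for Kim: x_K = 29.5 − 0.1x_S.
Plugging x_K into Sal's best response: x_S = 133.5 − 0.5(29.5 − 0.1x_S) ⇒ 0.95x_S = 118.75, so x_S = 125.
Then x_K = 29.5 − 0.1·125 = 17.

125, 17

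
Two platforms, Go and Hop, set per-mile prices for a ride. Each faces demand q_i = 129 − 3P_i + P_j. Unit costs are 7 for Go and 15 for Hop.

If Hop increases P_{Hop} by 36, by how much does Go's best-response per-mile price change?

Go's profit: π = (P_{Go} − 7)(129 − 3P_{Go} + P_{Hop}).
∂π/∂P_{Go} = 150 − 6P_{Go} + P_{Hop} = 0 ⇒ P_{Go} = 25 + (1/6)P_{Hop}.
The reaction-function slope is 1/6, so a 36-unit rise in P_{Hop} moves P_{Go} by 1/6 × 36 = 6. Go's best response rises — the actions are strategic complements.

6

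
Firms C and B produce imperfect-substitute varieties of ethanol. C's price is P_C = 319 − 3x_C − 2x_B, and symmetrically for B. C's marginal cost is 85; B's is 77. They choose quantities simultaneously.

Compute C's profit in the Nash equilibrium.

2479.6875

Firm C's profit: π = x_C(319 − 3x_C − 2x_B) − 85x_C.
∂π/∂x_C = 234 − 6x_C − 2x_B = 0 ⇒ x_C = 39 − (1/3)x_B.
Similarly x_B = 121/3 − (1/3)x_C.
Plugging x_B into C's best response: x_C = 39 − (1/3)(121/3 − (1/3)x_C) ⇒ (8/9)x_C = 230/9, so x_C = 28.75.
Then x_B = 121/3 − (1/3)·28.75 = 30.75.
P_C = 319 − 3·28.75 − 2·30.75 = 171.25.
Profit = (171.25 − 85)·28.75 = 2479.6875.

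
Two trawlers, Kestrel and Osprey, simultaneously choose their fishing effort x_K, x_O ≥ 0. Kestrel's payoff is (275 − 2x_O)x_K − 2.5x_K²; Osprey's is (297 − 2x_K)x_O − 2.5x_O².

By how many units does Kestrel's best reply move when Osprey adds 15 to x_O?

Expanding Kestrel's payoff: 275x_K − 2x_Ox_K − 2.5x_K².
∂π/∂x_K = 275 − 2x_O − 5x_K = 0, so x_K = 55 − 0.4x_O.
The reaction-function slope is −0.4, so a 15-unit rise in x_O moves x_K by −0.4 × 15 = −6. Kestrel's best response falls — the actions are strategic substitutes.

-6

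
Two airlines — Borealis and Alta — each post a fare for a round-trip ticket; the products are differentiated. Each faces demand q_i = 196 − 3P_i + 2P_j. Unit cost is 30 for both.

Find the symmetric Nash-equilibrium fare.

Borealis's profit: π = (P_{Borealis} − 30)(196 − 3P_{Borealis} + 2P_{Alta}).
∂π/∂P_{Borealis} = 286 − 6P_{Borealis} + 2P_{Alta} = 0 ⇒ P_{Borealis} = 143/3 + (1/3)P_{Alta}.
Setting P_{Borealis} = P_{Alta} in the reaction function: P_{Borealis} = 143/3 + (1/3)P_{Borealis}, so P_{Borealis} = (143/3) / (2/3) = 71.5.

71.5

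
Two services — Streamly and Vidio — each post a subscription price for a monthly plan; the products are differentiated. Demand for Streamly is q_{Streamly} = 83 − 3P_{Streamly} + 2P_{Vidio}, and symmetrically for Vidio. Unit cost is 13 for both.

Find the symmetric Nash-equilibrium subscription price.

30.5

Streamly's profit: π = (P_{Streamly} − 13)(83 − 3P_{Streamly} + 2P_{Vidio}).
∂π/∂P_{Streamly} = 122 − 6P_{Streamly} + 2P_{Vidio} = 0 ⇒ P_{Streamly} = 61/3 + (1/3)P_{Vidio}.
By symmetry P_{Vidio} = P_{Streamly}; substituting into the reaction function, (2/3)P_{Streamly} = 61/3 and P_{Streamly} = 30.5.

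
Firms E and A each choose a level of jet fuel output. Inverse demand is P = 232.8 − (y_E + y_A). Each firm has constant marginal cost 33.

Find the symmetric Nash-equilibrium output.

Firm E's profit: π = y_E(232.8 − (y_E + y_A)) − 33y_E.
∂π/∂y_E = 199.8 − 2y_E − y_A = 0, so y_E = 99.9 − 0.5y_A.
By symmetry y_A = y_E; substituting into the reaction function, 1.5y_E = 99.9 and y_E = 66.6.

66.6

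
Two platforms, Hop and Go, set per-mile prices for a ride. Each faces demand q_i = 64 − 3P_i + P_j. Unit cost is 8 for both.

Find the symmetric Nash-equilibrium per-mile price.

Hop's profit: π = (P_{Hop} − 8)(64 − 3P_{Hop} + P_{Go}).
∂π/∂P_{Hop} = 88 − 6P_{Hop} + P_{Go} = 0 ⇒ P_{Hop} = 44/3 + (1/6)P_{Go}.
Setting P_{Hop} = P_{Go} in the reaction function: P_{Hop} = 44/3 + (1/6)P_{Hop}, so P_{Hop} = (44/3) / (5/6) = 17.6.

17.6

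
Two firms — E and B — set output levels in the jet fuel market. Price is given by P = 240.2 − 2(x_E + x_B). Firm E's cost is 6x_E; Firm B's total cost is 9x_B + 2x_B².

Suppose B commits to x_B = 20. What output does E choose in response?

Firm E's profit: π = x_E(240.2 − 2(x_E + x_B)) − 6x_E.
∂π/∂x_E = 234.2 − 4x_E − 2x_B = 0, so x_E = 58.55 − 0.5x_B.
At x_B = 20: x_E = 58.55 − 0.5·20 = 48.55.

48.55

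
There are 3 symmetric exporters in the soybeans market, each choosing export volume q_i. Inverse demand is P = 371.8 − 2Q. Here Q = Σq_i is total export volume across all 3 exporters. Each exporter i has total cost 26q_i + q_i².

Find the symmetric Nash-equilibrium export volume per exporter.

34.58

A representative exporter's profit is π_i = q_i(371.8 − 2Q) − 26q_i − q_i², with Q = q_i + Σ_{j≠i} q_j.
First-order condition: 345.8 − 6q_i − 2Σ_{j≠i} q_j = 0.
Imposing symmetry (q_j = q for all j) turns Σ_{j≠i} q_j into 2q, so 345.8 = 10q and q = 34.58.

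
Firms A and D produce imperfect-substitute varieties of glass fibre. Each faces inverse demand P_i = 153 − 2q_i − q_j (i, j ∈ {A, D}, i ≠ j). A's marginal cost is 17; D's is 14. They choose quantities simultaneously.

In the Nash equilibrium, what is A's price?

Firm A's profit: π = q_A(153 − 2q_A − q_D) − 17q_A.
∂π/∂q_A = 136 − 4q_A − q_D = 0 ⇒ q_A = 34 − 0.25q_D.
Similarly q_D = 34.75 − 0.25q_A.
Substituting the second reaction function into the first: q_A = 34 − 0.25(34.75 − 0.25q_A), which gives 0.9375q_A = 25.3125 ⇒ q_A = 27.
Then q_D = 34.75 − 0.25·27 = 28.
P_A = 153 − 2·27 − 28 = 71.

71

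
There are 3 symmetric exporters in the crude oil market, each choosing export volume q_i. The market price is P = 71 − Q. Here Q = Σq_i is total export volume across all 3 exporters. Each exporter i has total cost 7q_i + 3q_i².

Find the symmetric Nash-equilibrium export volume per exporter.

A representative exporter's profit is π_i = q_i(71 − Q) − 7q_i − 3q_i², with Q = q_i + Σ_{j≠i} q_j.
First-order condition: 64 − 8q_i − Σ_{j≠i} q_j = 0.
With identical exporters, set every q_j = q: then 64 − 8q − 2q = 0, i.e. q = 64/10 = 6.4.

6.4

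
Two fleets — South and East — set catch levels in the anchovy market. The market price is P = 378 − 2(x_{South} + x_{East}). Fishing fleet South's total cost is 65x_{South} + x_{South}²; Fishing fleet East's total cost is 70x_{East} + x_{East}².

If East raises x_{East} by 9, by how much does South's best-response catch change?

-3

Fishing fleet South's profit: π = x_{South}(378 − 2(x_{South} + x_{East})) − 65x_{South} − x_{South}².
∂π/∂x_{South} = 313 − 6x_{South} − 2x_{East} = 0, so x_{South} = 313/6 − (1/3)x_{East}.
The reaction-function slope is −1/3, so a 9-unit rise in x_{East} moves x_{South} by −1/3 × 9 = −3. South's best response falls — the actions are strategic substitutes.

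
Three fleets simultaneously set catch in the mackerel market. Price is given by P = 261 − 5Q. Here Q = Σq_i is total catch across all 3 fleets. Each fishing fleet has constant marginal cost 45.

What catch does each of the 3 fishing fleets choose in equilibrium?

A representative fishing fleet's profit is π_i = q_i(261 − 5Q) − 45q_i, with Q = q_i + Σ_{j≠i} q_j.
First-order condition: 216 − 10q_i − 5Σ_{j≠i} q_j = 0.
In a symmetric equilibrium every fishing fleet chooses the same q, so Σ_{j≠i} q_j = 2q. The condition becomes 216 − 20q = 0, giving q = 216/20 = 10.8.

10.8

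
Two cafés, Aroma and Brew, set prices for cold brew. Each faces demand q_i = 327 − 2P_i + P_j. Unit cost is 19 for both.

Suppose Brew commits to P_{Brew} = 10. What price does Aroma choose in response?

93.75

Aroma's profit: π = (P_{Aroma} − 19)(327 − 2P_{Aroma} + P_{Brew}).
∂π/∂P_{Aroma} = 365 − 4P_{Aroma} + P_{Brew} = 0 ⇒ P_{Aroma} = 91.25 + 0.25P_{Brew}.
At P_{Brew} = 10: P_{Aroma} = 91.25 + 0.25·10 = 93.75.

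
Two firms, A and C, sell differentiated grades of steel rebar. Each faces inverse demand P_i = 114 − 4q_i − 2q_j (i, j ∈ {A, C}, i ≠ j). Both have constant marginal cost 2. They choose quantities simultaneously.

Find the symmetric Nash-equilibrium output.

Firm A's profit: π = q_A(114 − 4q_A − 2q_C) − 2q_A.
∂π/∂q_A = 112 − 8q_A − 2q_C = 0 ⇒ q_A = 14 − 0.25q_C.
By symmetry q_C = q_A; substituting into the reaction function, 1.25q_A = 14 and q_A = 11.2.

11.2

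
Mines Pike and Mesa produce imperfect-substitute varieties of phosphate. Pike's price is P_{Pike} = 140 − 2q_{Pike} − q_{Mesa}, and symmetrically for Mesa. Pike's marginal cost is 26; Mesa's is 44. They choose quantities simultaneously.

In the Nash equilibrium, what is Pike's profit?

1152

Mine Pike's profit: π = q_{Pike}(140 − 2q_{Pike} − q_{Mesa}) − 26q_{Pike}.
∂π/∂q_{Pike} = 114 − 4q_{Pike} − q_{Mesa} = 0 ⇒ q_{Pike} = 28.5 − 0.25q_{Mesa}.
Similarly q_{Mesa} = 24 − 0.25q_{Pike}.
Substituting the second reaction function into the first: q_{Pike} = 28.5 − 0.25(24 − 0.25q_{Pike}), which gives 0.9375q_{Pike} = 22.5 ⇒ q_{Pike} = 24.
Then q_{Mesa} = 24 − 0.25·24 = 18.
P_{Pike} = 140 − 2·24 − 18 = 74.
Profit = (74 − 26)·24 = 1152.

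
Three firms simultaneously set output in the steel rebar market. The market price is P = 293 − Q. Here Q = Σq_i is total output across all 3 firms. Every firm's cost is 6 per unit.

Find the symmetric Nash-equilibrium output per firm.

A representative firm's profit is π_i = q_i(293 − Q) − 6q_i, with Q = q_i + Σ_{j≠i} q_j.
First-order condition: 287 − 2q_i − Σ_{j≠i} q_j = 0.
Imposing symmetry (q_j = q for all j) turns Σ_{j≠i} q_j into 2q, so 287 = 4q and q = 71.75.

71.75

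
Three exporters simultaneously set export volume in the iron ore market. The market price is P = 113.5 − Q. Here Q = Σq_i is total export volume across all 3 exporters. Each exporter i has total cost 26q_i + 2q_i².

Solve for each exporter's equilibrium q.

A representative exporter's profit is π_i = q_i(113.5 − Q) − 26q_i − 2q_i², with Q = q_i + Σ_{j≠i} q_j.
First-order condition: 87.5 − 6q_i − Σ_{j≠i} q_j = 0.
In a symmetric equilibrium every exporter chooses the same q, so Σ_{j≠i} q_j = 2q. The condition becomes 87.5 − 8q = 0, giving q = 87.5/8 = 10.9375.

10.9375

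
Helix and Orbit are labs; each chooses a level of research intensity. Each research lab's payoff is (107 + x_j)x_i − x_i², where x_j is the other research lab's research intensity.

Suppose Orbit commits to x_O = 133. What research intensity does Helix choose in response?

Helix's payoff is (107 + x_O)x_H − x_H².
∂π/∂x_H = 107 + x_O − 2x_H = 0, so x_H = 53.5 + 0.5x_O.
At x_O = 133: x_H = 53.5 + 0.5·133 = 120.

120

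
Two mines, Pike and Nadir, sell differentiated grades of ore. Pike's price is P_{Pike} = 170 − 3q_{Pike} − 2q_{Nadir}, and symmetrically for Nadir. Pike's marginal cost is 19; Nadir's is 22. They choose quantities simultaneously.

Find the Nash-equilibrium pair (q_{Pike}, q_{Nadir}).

19.0625, 18.3125

Mine Pike's profit: π = q_{Pike}(170 − 3q_{Pike} − 2q_{Nadir}) − 19q_{Pike}.
∂π/∂q_{Pike} = 151 − 6q_{Pike} − 2q_{Nadir} = 0 ⇒ q_{Pike} = 151/6 − (1/3)q_{Nadir}.
Similarly q_{Nadir} = 74/3 − (1/3)q_{Pike}.
Plugging q_{Nadir} into Pike's best response: q_{Pike} = 151/6 − (1/3)(74/3 − (1/3)q_{Pike}) ⇒ (8/9)q_{Pike} = 305/18, so q_{Pike} = 19.0625.
Then q_{Nadir} = 74/3 − (1/3)·19.0625 = 18.3125.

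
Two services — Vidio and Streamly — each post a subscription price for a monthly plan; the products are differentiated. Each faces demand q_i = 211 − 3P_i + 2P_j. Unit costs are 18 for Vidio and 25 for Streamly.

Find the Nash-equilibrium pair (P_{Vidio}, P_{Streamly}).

Vidio's profit: π = (P_{Vidio} − 18)(211 − 3P_{Vidio} + 2P_{Streamly}).
∂π/∂P_{Vidio} = 265 − 6P_{Vidio} + 2P_{Streamly} = 0 ⇒ P_{Vidio} = 265/6 + (1/3)P_{Streamly}.
Similarly P_{Streamly} = 143/3 + (1/3)P_{Vidio}.
Solving the two reaction functions simultaneously: (1 − (1/3)(1/3))P_{Vidio} = 265/6 + (1/3)·(143/3), so (8/9)P_{Vidio} = 1081/18 and P_{Vidio} = 67.5625.
Then P_{Streamly} = 143/3 + (1/3)·67.5625 = 70.1875.

67.5625, 70.1875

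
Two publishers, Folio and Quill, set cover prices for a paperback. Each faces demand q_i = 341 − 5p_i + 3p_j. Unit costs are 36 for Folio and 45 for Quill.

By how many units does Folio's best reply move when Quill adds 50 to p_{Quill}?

15

Folio's profit: π = (p_{Folio} − 36)(341 − 5p_{Folio} + 3p_{Quill}).
∂π/∂p_{Folio} = 521 − 10p_{Folio} + 3p_{Quill} = 0 ⇒ p_{Folio} = 52.1 + 0.3p_{Quill}.
The reaction-function slope is 0.3, so a 50-unit rise in p_{Quill} moves p_{Folio} by 0.3 × 50 = 15. Folio's best response rises — the actions are strategic complements.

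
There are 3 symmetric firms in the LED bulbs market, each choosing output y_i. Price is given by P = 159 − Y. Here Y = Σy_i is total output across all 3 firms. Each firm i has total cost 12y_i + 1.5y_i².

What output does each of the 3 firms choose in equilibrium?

A representative firm's profit is π_i = y_i(159 − Y) − 12y_i − 1.5y_i², with Y = y_i + Σ_{j≠i} y_j.
First-order condition: 147 − 5y_i − Σ_{j≠i} y_j = 0.
Imposing symmetry (y_j = y for all j) turns Σ_{j≠i} y_j into 2y, so 147 = 7y and y = 21.

21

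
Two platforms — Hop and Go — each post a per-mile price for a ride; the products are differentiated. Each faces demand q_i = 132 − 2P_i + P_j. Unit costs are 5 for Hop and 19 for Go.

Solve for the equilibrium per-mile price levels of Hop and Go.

Hop's profit: π = (P_{Hop} − 5)(132 − 2P_{Hop} + P_{Go}).
∂π/∂P_{Hop} = 142 − 4P_{Hop} + P_{Go} = 0 ⇒ P_{Hop} = 35.5 + 0.25P_{Go}.
Similarly P_{Go} = 42.5 + 0.25P_{Hop}.
Substituting the second reaction function into the first: P_{Hop} = 35.5 + 0.25(42.5 + 0.25P_{Hop}), which gives 0.9375P_{Hop} = 46.125 ⇒ P_{Hop} = 49.2.
Then P_{Go} = 42.5 + 0.25·49.2 = 54.8.

49.2, 54.8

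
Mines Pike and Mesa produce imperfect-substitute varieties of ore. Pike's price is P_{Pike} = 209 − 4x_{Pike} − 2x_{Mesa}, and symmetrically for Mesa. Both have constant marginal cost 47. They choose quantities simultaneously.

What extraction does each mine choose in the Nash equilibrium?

16.2

Mine Pike's profit: π = x_{Pike}(209 − 4x_{Pike} − 2x_{Mesa}) − 47x_{Pike}.
∂π/∂x_{Pike} = 162 − 8x_{Pike} − 2x_{Mesa} = 0 ⇒ x_{Pike} = 20.25 − 0.25x_{Mesa}.
Setting x_{Pike} = x_{Mesa} in the reaction function: x_{Pike} = 20.25 − 0.25x_{Pike}, so x_{Pike} = 20.25 / 1.25 = 16.2.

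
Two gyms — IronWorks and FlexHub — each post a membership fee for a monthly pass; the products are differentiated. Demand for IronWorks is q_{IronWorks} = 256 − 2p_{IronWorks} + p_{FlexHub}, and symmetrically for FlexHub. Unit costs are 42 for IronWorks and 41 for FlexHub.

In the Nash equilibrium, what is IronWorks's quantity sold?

IronWorks's profit: π = (p_{IronWorks} − 42)(256 − 2p_{IronWorks} + p_{FlexHub}).
∂π/∂p_{IronWorks} = 340 − 4p_{IronWorks} + p_{FlexHub} = 0 ⇒ p_{IronWorks} = 85 + 0.25p_{FlexHub}.
Similarly p_{FlexHub} = 84.5 + 0.25p_{IronWorks}.
Solving the two reaction functions simultaneously: (1 − (0.25)(0.25))p_{IronWorks} = 85 + 0.25·84.5, so 0.9375p_{IronWorks} = 106.125 and p_{IronWorks} = 113.2.
Then p_{FlexHub} = 84.5 + 0.25·113.2 = 112.8.
q_{IronWorks} = 256 − 2·113.2 + 112.8 = 142.4.

142.4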